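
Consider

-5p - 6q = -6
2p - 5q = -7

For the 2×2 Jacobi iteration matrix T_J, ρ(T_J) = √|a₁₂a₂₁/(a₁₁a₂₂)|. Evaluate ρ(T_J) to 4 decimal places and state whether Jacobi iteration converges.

a₁₂a₂₁/(a₁₁a₂₂) = (-6)·(2) / ((-5)·(-5)) = -0.480000
ρ = √|-0.480000| = √0.480000 = 0.6928
ρ < 1, so Jacobi converges

0.6928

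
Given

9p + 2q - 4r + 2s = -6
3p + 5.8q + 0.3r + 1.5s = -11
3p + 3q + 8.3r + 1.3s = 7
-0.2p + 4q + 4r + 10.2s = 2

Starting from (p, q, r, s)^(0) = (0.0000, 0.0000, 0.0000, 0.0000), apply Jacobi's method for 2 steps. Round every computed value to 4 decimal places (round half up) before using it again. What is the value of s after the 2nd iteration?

0.5960

Iteration 1:
  p = (-6 - (2)·0.0000 - (-4)·0.0000 - (2)·0.0000) / (9) = -0.6667
  q = (-11 - (3)·0.0000 - (0.3)·0.0000 - (1.5)·0.0000) / (5.8) = -1.8966
  r = (7 - (3)·0.0000 - (3)·0.0000 - (1.3)·0.0000) / (8.3) = 0.8434
  s = (2 - (-0.2)·0.0000 - (4)·0.0000 - (4)·0.0000) / (10.2) = 0.1961
Iteration 2:
  p = (-6 - (2)·-1.8966 - (-4)·0.8434 - (2)·0.1961) / (9) = 0.0861
  q = (-11 - (3)·-0.6667 - (0.3)·0.8434 - (1.5)·0.1961) / (5.8) = -1.6460
  r = (7 - (3)·-0.6667 - (3)·-1.8966 - (1.3)·0.1961) / (8.3) = 1.7392
  s = (2 - (-0.2)·-0.6667 - (4)·-1.8966 - (4)·0.8434) / (10.2) = 0.5960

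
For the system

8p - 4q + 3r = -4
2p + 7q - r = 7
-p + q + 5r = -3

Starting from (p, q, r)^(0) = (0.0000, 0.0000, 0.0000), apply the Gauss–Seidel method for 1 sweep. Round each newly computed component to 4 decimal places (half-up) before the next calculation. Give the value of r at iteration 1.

-0.9286

Iteration 1:
  p = (-4 - (-4)·0.0000 - (3)·0.0000) / (8) = -0.5000
  q = (7 - (2)·-0.5000 - (-1)·0.0000) / (7) = 1.1429
  r = (-3 - (-1)·-0.5000 - (1)·1.1429) / (5) = -0.9286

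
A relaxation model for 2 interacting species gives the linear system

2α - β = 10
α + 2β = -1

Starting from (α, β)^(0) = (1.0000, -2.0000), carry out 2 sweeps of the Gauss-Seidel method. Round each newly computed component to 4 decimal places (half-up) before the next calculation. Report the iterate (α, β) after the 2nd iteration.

Iteration 1:
  α = (10 - (-1)·-2.0000) / (2) = 4.0000
  β = (-1 - (1)·4.0000) / (2) = -2.5000
Iteration 2:
  α = (10 - (-1)·-2.5000) / (2) = 3.7500
  β = (-1 - (1)·3.7500) / (2) = -2.3750

(3.7500, -2.3750)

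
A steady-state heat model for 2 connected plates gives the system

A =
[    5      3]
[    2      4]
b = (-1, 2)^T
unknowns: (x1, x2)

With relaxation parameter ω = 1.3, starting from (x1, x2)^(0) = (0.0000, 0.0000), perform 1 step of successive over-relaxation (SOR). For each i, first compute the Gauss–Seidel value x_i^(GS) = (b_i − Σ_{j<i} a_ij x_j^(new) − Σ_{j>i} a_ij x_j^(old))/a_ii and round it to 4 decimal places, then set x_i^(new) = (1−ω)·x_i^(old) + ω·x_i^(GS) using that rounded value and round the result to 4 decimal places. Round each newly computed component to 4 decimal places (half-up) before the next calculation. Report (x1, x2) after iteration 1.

Iteration 1:
  x1: GS value = (-1 - (3)·0.0000) / (5) = -0.2000;  x1 ← (1−ω)·0.0000 + ω·-0.2000 = -0.2600
  x2: GS value = (2 - (2)·-0.2600) / (4) = 0.6300;  x2 ← (1−ω)·0.0000 + ω·0.6300 = 0.8190

(-0.2600, 0.8190)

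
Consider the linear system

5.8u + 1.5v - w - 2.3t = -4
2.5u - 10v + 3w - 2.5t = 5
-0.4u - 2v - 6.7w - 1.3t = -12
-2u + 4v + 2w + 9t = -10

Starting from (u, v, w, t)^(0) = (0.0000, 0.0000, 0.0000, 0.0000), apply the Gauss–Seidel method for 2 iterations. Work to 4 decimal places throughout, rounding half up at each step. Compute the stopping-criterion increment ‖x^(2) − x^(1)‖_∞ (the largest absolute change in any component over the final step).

0.9548

Iteration 1:
  u = (-4 - (1.5)·0.0000 - (-1)·0.0000 - (-2.3)·0.0000) / (5.8) = -0.6897
  v = (5 - (2.5)·-0.6897 - (3)·0.0000 - (-2.5)·0.0000) / (-10) = -0.6724
  w = (-12 - (-0.4)·-0.6897 - (-2)·-0.6724 - (-1.3)·0.0000) / (-6.7) = 2.0329
  t = (-10 - (-2)·-0.6897 - (4)·-0.6724 - (2)·2.0329) / (9) = -1.4173
Iteration 2:
  u = (-4 - (1.5)·-0.6724 - (-1)·2.0329 - (-2.3)·-1.4173) / (5.8) = -0.7273
  v = (5 - (2.5)·-0.7273 - (3)·2.0329 - (-2.5)·-1.4173) / (-10) = 0.2824
  w = (-12 - (-0.4)·-0.7273 - (-2)·0.2824 - (-1.3)·-1.4173) / (-6.7) = 2.0252
  t = (-10 - (-2)·-0.7273 - (4)·0.2824 - (2)·2.0252) / (9) = -1.8483
Change: (-0.0376, 0.9548, -0.0077, -0.4310) → max |·| = 0.9548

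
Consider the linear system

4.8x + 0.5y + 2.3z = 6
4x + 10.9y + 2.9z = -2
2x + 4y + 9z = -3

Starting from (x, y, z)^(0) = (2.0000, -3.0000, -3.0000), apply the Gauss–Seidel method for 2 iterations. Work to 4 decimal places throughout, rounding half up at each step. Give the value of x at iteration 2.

1.6763

Iteration 1:
  x = (6 - (0.5)·-3.0000 - (2.3)·-3.0000) / (4.8) = 3.0000
  y = (-2 - (4)·3.0000 - (2.9)·-3.0000) / (10.9) = -0.4862
  z = (-3 - (2)·3.0000 - (4)·-0.4862) / (9) = -0.7839
Iteration 2:
  x = (6 - (0.5)·-0.4862 - (2.3)·-0.7839) / (4.8) = 1.6763
  y = (-2 - (4)·1.6763 - (2.9)·-0.7839) / (10.9) = -0.5901
  z = (-3 - (2)·1.6763 - (4)·-0.5901) / (9) = -0.4436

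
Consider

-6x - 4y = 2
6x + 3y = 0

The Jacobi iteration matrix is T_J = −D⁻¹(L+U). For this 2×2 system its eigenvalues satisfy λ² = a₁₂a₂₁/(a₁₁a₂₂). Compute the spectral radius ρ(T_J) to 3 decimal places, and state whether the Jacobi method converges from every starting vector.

1.155

a₁₂a₂₁/(a₁₁a₂₂) = (-4)·(6) / ((-6)·(3)) = 1.333333
ρ = √|1.333333| = √1.333333 = 1.155
ρ > 1, so Jacobi diverges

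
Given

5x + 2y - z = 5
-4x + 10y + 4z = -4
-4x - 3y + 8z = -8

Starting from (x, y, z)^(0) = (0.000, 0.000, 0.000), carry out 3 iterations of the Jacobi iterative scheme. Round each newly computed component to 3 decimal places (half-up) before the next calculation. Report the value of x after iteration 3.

0.710

Iteration 1:
  x = (5 - (2)·0.000 - (-1)·0.000) / (5) = 1.000
  y = (-4 - (-4)·0.000 - (4)·0.000) / (10) = -0.400
  z = (-8 - (-4)·0.000 - (-3)·0.000) / (8) = -1.000
Iteration 2:
  x = (5 - (2)·-0.400 - (-1)·-1.000) / (5) = 0.960
  y = (-4 - (-4)·1.000 - (4)·-1.000) / (10) = 0.400
  z = (-8 - (-4)·1.000 - (-3)·-0.400) / (8) = -0.650
Iteration 3:
  x = (5 - (2)·0.400 - (-1)·-0.650) / (5) = 0.710
  y = (-4 - (-4)·0.960 - (4)·-0.650) / (10) = 0.244
  z = (-8 - (-4)·0.960 - (-3)·0.400) / (8) = -0.370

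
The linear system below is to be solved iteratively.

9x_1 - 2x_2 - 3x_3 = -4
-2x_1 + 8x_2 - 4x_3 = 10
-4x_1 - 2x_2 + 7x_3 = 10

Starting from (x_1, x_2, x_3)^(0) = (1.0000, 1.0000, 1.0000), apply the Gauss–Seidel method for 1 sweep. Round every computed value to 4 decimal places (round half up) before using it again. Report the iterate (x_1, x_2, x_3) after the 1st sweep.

(0.1111, 1.7778, 2.0000)

Iteration 1:
  x_1 = (-4 - (-2)·1.0000 - (-3)·1.0000) / (9) = 0.1111
  x_2 = (10 - (-2)·0.1111 - (-4)·1.0000) / (8) = 1.7778
  x_3 = (10 - (-4)·0.1111 - (-2)·1.7778) / (7) = 2.0000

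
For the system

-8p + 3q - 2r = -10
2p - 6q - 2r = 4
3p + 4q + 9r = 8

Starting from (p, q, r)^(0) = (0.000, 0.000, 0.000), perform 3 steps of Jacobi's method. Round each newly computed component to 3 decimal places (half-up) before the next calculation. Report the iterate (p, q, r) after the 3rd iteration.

(0.853, -0.664, 0.872)

Iteration 1:
  p = (-10 - (3)·0.000 - (-2)·0.000) / (-8) = 1.250
  q = (4 - (2)·0.000 - (-2)·0.000) / (-6) = -0.667
  r = (8 - (3)·0.000 - (4)·0.000) / (9) = 0.889
Iteration 2:
  p = (-10 - (3)·-0.667 - (-2)·0.889) / (-8) = 0.778
  q = (4 - (2)·1.250 - (-2)·0.889) / (-6) = -0.546
  r = (8 - (3)·1.250 - (4)·-0.667) / (9) = 0.769
Iteration 3:
  p = (-10 - (3)·-0.546 - (-2)·0.769) / (-8) = 0.853
  q = (4 - (2)·0.778 - (-2)·0.769) / (-6) = -0.664
  r = (8 - (3)·0.778 - (4)·-0.546) / (9) = 0.872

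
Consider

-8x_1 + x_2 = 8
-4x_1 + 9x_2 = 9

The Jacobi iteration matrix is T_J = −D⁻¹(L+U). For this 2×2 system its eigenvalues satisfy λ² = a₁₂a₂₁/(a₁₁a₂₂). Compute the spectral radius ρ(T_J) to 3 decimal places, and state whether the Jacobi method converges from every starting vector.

a₁₂a₂₁/(a₁₁a₂₂) = (1)·(-4) / ((-8)·(9)) = 0.055556
ρ = √|0.055556| = √0.055556 = 0.236
ρ < 1, so Jacobi converges

0.236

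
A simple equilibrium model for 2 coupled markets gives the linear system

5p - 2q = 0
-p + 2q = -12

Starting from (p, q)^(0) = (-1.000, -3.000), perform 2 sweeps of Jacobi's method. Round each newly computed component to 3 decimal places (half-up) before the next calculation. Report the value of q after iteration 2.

-6.600

Iteration 1:
  p = (0 - (-2)·-3.000) / (5) = -1.200
  q = (-12 - (-1)·-1.000) / (2) = -6.500
Iteration 2:
  p = (0 - (-2)·-6.500) / (5) = -2.600
  q = (-12 - (-1)·-1.200) / (2) = -6.600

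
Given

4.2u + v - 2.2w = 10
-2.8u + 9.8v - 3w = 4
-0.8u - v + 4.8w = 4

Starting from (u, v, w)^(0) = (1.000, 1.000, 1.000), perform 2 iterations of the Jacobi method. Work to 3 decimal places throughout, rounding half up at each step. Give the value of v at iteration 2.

1.540

Iteration 1:
  u = (10 - (1)·1.000 - (-2.2)·1.000) / (4.2) = 2.667
  v = (4 - (-2.8)·1.000 - (-3)·1.000) / (9.8) = 1.000
  w = (4 - (-0.8)·1.000 - (-1)·1.000) / (4.8) = 1.208
Iteration 2:
  u = (10 - (1)·1.000 - (-2.2)·1.208) / (4.2) = 2.776
  v = (4 - (-2.8)·2.667 - (-3)·1.208) / (9.8) = 1.540
  w = (4 - (-0.8)·2.667 - (-1)·1.000) / (4.8) = 1.486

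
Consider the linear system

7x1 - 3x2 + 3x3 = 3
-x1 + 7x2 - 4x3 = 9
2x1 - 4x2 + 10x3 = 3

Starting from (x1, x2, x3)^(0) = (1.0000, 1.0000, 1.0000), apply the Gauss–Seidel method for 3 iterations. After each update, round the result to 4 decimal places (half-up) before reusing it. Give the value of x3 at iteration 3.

Iteration 1:
  x1 = (3 - (-3)·1.0000 - (3)·1.0000) / (7) = 0.4286
  x2 = (9 - (-1)·0.4286 - (-4)·1.0000) / (7) = 1.9184
  x3 = (3 - (2)·0.4286 - (-4)·1.9184) / (10) = 0.9816
Iteration 2:
  x1 = (3 - (-3)·1.9184 - (3)·0.9816) / (7) = 0.8301
  x2 = (9 - (-1)·0.8301 - (-4)·0.9816) / (7) = 1.9652
  x3 = (3 - (2)·0.8301 - (-4)·1.9652) / (10) = 0.9201
Iteration 3:
  x1 = (3 - (-3)·1.9652 - (3)·0.9201) / (7) = 0.8765
  x2 = (9 - (-1)·0.8765 - (-4)·0.9201) / (7) = 1.9367
  x3 = (3 - (2)·0.8765 - (-4)·1.9367) / (10) = 0.8994

0.8994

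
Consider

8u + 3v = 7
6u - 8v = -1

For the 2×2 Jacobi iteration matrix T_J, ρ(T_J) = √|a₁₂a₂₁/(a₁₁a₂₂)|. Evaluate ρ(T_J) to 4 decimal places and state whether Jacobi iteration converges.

0.5303

a₁₂a₂₁/(a₁₁a₂₂) = (3)·(6) / ((8)·(-8)) = -0.281250
ρ = √|-0.281250| = √0.281250 = 0.5303
ρ < 1, so Jacobi converges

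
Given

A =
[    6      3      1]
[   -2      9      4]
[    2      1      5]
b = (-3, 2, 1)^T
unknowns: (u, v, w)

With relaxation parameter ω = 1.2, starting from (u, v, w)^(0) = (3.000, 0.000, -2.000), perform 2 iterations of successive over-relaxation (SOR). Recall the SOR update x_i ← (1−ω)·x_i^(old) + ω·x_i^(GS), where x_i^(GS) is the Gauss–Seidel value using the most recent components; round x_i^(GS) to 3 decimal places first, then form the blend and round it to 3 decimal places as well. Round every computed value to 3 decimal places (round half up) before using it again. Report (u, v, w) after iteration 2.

Iteration 1:
  u: GS value = (-3 - (3)·0.000 - (1)·-2.000) / (6) = -0.167;  u ← (1−ω)·3.000 + ω·-0.167 = -0.800
  v: GS value = (2 - (-2)·-0.800 - (4)·-2.000) / (9) = 0.933;  v ← (1−ω)·0.000 + ω·0.933 = 1.120
  w: GS value = (1 - (2)·-0.800 - (1)·1.120) / (5) = 0.296;  w ← (1−ω)·-2.000 + ω·0.296 = 0.755
Iteration 2:
  u: GS value = (-3 - (3)·1.120 - (1)·0.755) / (6) = -1.186;  u ← (1−ω)·-0.800 + ω·-1.186 = -1.263
  v: GS value = (2 - (-2)·-1.263 - (4)·0.755) / (9) = -0.394;  v ← (1−ω)·1.120 + ω·-0.394 = -0.697
  w: GS value = (1 - (2)·-1.263 - (1)·-0.697) / (5) = 0.845;  w ← (1−ω)·0.755 + ω·0.845 = 0.863

(-1.263, -0.697, 0.863)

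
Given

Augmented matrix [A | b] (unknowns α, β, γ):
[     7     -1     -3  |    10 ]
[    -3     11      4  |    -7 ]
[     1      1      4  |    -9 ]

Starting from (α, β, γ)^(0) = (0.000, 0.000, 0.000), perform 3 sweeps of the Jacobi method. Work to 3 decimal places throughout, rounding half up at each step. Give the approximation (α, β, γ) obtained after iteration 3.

Iteration 1:
  α = (10 - (-1)·0.000 - (-3)·0.000) / (7) = 1.429
  β = (-7 - (-3)·0.000 - (4)·0.000) / (11) = -0.636
  γ = (-9 - (1)·0.000 - (1)·0.000) / (4) = -2.250
Iteration 2:
  α = (10 - (-1)·-0.636 - (-3)·-2.250) / (7) = 0.373
  β = (-7 - (-3)·1.429 - (4)·-2.250) / (11) = 0.572
  γ = (-9 - (1)·1.429 - (1)·-0.636) / (4) = -2.448
Iteration 3:
  α = (10 - (-1)·0.572 - (-3)·-2.448) / (7) = 0.461
  β = (-7 - (-3)·0.373 - (4)·-2.448) / (11) = 0.356
  γ = (-9 - (1)·0.373 - (1)·0.572) / (4) = -2.486

(0.461, 0.356, -2.486)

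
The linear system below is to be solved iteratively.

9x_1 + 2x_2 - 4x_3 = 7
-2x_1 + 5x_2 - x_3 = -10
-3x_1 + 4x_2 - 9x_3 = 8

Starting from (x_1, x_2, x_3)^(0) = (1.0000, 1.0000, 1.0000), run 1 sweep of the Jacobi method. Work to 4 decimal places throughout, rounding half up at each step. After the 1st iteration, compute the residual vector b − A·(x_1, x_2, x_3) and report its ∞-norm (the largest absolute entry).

Iteration 1:
  x_1 = (7 - (2)·1.0000 - (-4)·1.0000) / (9) = 1.0000
  x_2 = (-10 - (-2)·1.0000 - (-1)·1.0000) / (5) = -1.4000
  x_3 = (8 - (-3)·1.0000 - (4)·1.0000) / (-9) = -0.7778
Residual b − A·x = (-2.3112, -1.7778, 9.5998); ∞-norm = 9.5998

9.5998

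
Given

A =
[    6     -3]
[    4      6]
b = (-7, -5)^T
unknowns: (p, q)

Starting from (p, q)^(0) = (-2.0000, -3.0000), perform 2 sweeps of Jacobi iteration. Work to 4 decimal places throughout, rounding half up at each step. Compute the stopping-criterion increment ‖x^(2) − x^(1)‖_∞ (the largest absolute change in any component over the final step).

Iteration 1:
  p = (-7 - (-3)·-3.0000) / (6) = -2.6667
  q = (-5 - (4)·-2.0000) / (6) = 0.5000
Iteration 2:
  p = (-7 - (-3)·0.5000) / (6) = -0.9167
  q = (-5 - (4)·-2.6667) / (6) = 0.9445
Change: (1.7500, 0.4445) → max |·| = 1.7500

1.7500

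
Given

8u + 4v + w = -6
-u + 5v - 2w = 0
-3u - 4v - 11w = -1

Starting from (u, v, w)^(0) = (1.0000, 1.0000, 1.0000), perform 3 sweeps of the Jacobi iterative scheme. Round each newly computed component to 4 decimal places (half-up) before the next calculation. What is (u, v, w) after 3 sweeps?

Iteration 1:
  u = (-6 - (4)·1.0000 - (1)·1.0000) / (8) = -1.3750
  v = (0 - (-1)·1.0000 - (-2)·1.0000) / (5) = 0.6000
  w = (-1 - (-3)·1.0000 - (-4)·1.0000) / (-11) = -0.5455
Iteration 2:
  u = (-6 - (4)·0.6000 - (1)·-0.5455) / (8) = -0.9818
  v = (0 - (-1)·-1.3750 - (-2)·-0.5455) / (5) = -0.4932
  w = (-1 - (-3)·-1.3750 - (-4)·0.6000) / (-11) = 0.2477
Iteration 3:
  u = (-6 - (4)·-0.4932 - (1)·0.2477) / (8) = -0.5344
  v = (0 - (-1)·-0.9818 - (-2)·0.2477) / (5) = -0.0973
  w = (-1 - (-3)·-0.9818 - (-4)·-0.4932) / (-11) = 0.5380

(-0.5344, -0.0973, 0.5380)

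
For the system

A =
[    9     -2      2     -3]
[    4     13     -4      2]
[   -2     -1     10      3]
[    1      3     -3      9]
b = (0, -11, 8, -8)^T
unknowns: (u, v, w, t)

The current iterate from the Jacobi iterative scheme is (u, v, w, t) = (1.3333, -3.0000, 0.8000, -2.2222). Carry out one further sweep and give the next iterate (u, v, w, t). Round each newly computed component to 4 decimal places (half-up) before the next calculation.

One sweep:
  u = (0 - (-2)·-3.0000 - (2)·0.8000 - (-3)·-2.2222) / (9) = -1.5852
  v = (-11 - (4)·1.3333 - (-4)·0.8000 - (2)·-2.2222) / (13) = -0.6684
  w = (8 - (-2)·1.3333 - (-1)·-3.0000 - (3)·-2.2222) / (10) = 1.4333
  t = (-8 - (1)·1.3333 - (3)·-3.0000 - (-3)·0.8000) / (9) = 0.2296

(-1.5852, -0.6684, 1.4333, 0.2296)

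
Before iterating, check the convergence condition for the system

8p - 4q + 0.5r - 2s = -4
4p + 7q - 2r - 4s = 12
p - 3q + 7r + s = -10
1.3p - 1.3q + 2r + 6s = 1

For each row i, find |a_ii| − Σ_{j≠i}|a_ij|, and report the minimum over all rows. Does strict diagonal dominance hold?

-3

row 1: |8| − (4+0.5+2) = 1.5
row 2: |7| − (4+2+4) = -3
row 3: |7| − (1+3+1) = 2
row 4: |6| − (1.3+1.3+2) = 1.4
minimum over rows = -3 → not strictly diagonally dominant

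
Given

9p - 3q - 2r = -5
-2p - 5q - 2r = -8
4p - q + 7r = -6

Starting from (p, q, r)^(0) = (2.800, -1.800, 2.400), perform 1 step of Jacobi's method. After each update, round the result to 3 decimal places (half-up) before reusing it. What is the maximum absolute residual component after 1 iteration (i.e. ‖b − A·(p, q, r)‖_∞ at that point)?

Iteration 1:
  p = (-5 - (-3)·-1.800 - (-2)·2.400) / (9) = -0.622
  q = (-8 - (-2)·2.800 - (-2)·2.400) / (-5) = -0.480
  r = (-6 - (4)·2.800 - (-1)·-1.800) / (7) = -2.714
Residual b − A·x = (-6.270, -17.072, 15.006); ∞-norm = 17.072

17.072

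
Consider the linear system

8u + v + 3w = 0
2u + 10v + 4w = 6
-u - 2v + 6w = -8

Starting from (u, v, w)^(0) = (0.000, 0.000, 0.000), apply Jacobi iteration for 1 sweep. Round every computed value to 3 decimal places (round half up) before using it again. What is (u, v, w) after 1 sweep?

Iteration 1:
  u = (0 - (1)·0.000 - (3)·0.000) / (8) = 0.000
  v = (6 - (2)·0.000 - (4)·0.000) / (10) = 0.600
  w = (-8 - (-1)·0.000 - (-2)·0.000) / (6) = -1.333

(0.000, 0.600, -1.333)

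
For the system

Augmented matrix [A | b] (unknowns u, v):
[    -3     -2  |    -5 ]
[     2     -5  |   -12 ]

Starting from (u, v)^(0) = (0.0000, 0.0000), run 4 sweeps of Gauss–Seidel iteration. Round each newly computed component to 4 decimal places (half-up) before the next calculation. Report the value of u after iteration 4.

0.0220

Iteration 1:
  u = (-5 - (-2)·0.0000) / (-3) = 1.6667
  v = (-12 - (2)·1.6667) / (-5) = 3.0667
Iteration 2:
  u = (-5 - (-2)·3.0667) / (-3) = -0.3778
  v = (-12 - (2)·-0.3778) / (-5) = 2.2489
Iteration 3:
  u = (-5 - (-2)·2.2489) / (-3) = 0.1674
  v = (-12 - (2)·0.1674) / (-5) = 2.4670
Iteration 4:
  u = (-5 - (-2)·2.4670) / (-3) = 0.0220
  v = (-12 - (2)·0.0220) / (-5) = 2.4088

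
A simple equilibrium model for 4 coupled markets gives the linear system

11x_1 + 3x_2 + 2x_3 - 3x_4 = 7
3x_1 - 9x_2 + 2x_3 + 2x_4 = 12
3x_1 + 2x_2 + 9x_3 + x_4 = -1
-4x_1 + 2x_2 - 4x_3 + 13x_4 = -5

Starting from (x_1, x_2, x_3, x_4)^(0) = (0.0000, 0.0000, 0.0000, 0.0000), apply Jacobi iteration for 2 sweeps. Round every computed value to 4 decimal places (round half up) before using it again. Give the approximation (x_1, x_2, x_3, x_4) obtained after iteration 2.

(0.9153, -1.2314, 0.0158, -0.0179)

Iteration 1:
  x_1 = (7 - (3)·0.0000 - (2)·0.0000 - (-3)·0.0000) / (11) = 0.6364
  x_2 = (12 - (3)·0.0000 - (2)·0.0000 - (2)·0.0000) / (-9) = -1.3333
  x_3 = (-1 - (3)·0.0000 - (2)·0.0000 - (1)·0.0000) / (9) = -0.1111
  x_4 = (-5 - (-4)·0.0000 - (2)·0.0000 - (-4)·0.0000) / (13) = -0.3846
Iteration 2:
  x_1 = (7 - (3)·-1.3333 - (2)·-0.1111 - (-3)·-0.3846) / (11) = 0.9153
  x_2 = (12 - (3)·0.6364 - (2)·-0.1111 - (2)·-0.3846) / (-9) = -1.2314
  x_3 = (-1 - (3)·0.6364 - (2)·-1.3333 - (1)·-0.3846) / (9) = 0.0158
  x_4 = (-5 - (-4)·0.6364 - (2)·-1.3333 - (-4)·-0.1111) / (13) = -0.0179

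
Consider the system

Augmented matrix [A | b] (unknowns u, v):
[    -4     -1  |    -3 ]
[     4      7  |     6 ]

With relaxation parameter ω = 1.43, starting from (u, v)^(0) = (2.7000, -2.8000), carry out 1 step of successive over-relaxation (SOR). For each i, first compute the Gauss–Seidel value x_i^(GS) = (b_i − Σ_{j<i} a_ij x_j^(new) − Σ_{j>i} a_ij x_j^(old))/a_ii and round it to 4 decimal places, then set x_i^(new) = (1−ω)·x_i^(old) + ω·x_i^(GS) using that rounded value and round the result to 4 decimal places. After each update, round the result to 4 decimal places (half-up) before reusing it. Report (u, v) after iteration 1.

(0.9125, 1.6841)

Iteration 1:
  u: GS value = (-3 - (-1)·-2.8000) / (-4) = 1.4500;  u ← (1−ω)·2.7000 + ω·1.4500 = 0.9125
  v: GS value = (6 - (4)·0.9125) / (7) = 0.3357;  v ← (1−ω)·-2.8000 + ω·0.3357 = 1.6841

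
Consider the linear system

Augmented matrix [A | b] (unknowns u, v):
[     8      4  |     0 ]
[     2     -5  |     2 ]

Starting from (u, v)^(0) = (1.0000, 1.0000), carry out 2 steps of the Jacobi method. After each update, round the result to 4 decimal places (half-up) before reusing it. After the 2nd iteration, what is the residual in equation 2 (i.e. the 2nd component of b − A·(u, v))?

-1.0000

Iteration 1:
  u = (0 - (4)·1.0000) / (8) = -0.5000
  v = (2 - (2)·1.0000) / (-5) = 0.0000
Iteration 2:
  u = (0 - (4)·0.0000) / (8) = 0.0000
  v = (2 - (2)·-0.5000) / (-5) = -0.6000
Residual b − A·x = (2.4000, -1.0000)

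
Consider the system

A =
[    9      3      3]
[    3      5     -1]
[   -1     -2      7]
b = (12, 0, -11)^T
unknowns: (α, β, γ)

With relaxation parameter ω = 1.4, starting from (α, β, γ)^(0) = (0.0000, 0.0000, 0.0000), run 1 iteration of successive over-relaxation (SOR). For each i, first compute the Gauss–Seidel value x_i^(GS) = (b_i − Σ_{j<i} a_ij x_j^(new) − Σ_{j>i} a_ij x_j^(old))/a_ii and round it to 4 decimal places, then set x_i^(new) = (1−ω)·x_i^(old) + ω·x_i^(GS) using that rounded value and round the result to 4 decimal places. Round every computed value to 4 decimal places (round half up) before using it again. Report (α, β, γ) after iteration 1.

(1.8666, -1.5680, -2.4539)

Iteration 1:
  α: GS value = (12 - (3)·0.0000 - (3)·0.0000) / (9) = 1.3333;  α ← (1−ω)·0.0000 + ω·1.3333 = 1.8666
  β: GS value = (0 - (3)·1.8666 - (-1)·0.0000) / (5) = -1.1200;  β ← (1−ω)·0.0000 + ω·-1.1200 = -1.5680
  γ: GS value = (-11 - (-1)·1.8666 - (-2)·-1.5680) / (7) = -1.7528;  γ ← (1−ω)·0.0000 + ω·-1.7528 = -2.4539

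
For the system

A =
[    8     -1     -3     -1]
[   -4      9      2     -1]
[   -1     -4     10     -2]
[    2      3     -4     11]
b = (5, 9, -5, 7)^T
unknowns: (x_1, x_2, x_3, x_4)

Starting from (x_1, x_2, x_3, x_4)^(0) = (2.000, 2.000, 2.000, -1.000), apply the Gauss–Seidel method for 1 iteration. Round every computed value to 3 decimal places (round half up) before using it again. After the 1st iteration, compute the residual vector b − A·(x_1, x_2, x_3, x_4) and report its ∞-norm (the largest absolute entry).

Iteration 1:
  x_1 = (5 - (-1)·2.000 - (-3)·2.000 - (-1)·-1.000) / (8) = 1.500
  x_2 = (9 - (-4)·1.500 - (2)·2.000 - (-1)·-1.000) / (9) = 1.111
  x_3 = (-5 - (-1)·1.500 - (-4)·1.111 - (-2)·-1.000) / (10) = -0.106
  x_4 = (7 - (2)·1.500 - (3)·1.111 - (-4)·-0.106) / (11) = 0.022
Residual b − A·x = (-6.185, 5.235, 2.048, 0.001); ∞-norm = 6.185

6.185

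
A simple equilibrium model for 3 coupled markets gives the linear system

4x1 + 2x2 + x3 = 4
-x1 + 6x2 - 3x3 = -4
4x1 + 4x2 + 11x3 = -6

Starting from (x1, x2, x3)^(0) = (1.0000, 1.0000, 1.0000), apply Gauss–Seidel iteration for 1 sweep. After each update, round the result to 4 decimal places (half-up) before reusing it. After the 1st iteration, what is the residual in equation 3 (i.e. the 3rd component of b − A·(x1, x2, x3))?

Iteration 1:
  x1 = (4 - (2)·1.0000 - (1)·1.0000) / (4) = 0.2500
  x2 = (-4 - (-1)·0.2500 - (-3)·1.0000) / (6) = -0.1250
  x3 = (-6 - (4)·0.2500 - (4)·-0.1250) / (11) = -0.5909
Residual b − A·x = (3.8409, -4.7727, -0.0001)

-0.0001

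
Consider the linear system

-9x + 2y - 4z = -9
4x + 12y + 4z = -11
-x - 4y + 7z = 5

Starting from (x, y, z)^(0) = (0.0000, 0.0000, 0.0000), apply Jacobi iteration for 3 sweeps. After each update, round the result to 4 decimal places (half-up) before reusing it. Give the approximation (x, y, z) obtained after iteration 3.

(0.5212, -1.1874, -0.0677)

Iteration 1:
  x = (-9 - (2)·0.0000 - (-4)·0.0000) / (-9) = 1.0000
  y = (-11 - (4)·0.0000 - (4)·0.0000) / (12) = -0.9167
  z = (5 - (-1)·0.0000 - (-4)·0.0000) / (7) = 0.7143
Iteration 2:
  x = (-9 - (2)·-0.9167 - (-4)·0.7143) / (-9) = 0.4788
  y = (-11 - (4)·1.0000 - (4)·0.7143) / (12) = -1.4881
  z = (5 - (-1)·1.0000 - (-4)·-0.9167) / (7) = 0.3333
Iteration 3:
  x = (-9 - (2)·-1.4881 - (-4)·0.3333) / (-9) = 0.5212
  y = (-11 - (4)·0.4788 - (4)·0.3333) / (12) = -1.1874
  z = (5 - (-1)·0.4788 - (-4)·-1.4881) / (7) = -0.0677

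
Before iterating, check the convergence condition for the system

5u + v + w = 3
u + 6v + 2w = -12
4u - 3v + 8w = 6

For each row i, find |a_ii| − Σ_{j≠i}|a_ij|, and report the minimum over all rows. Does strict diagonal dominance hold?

1

row 1: |5| − (1+1) = 3
row 2: |6| − (1+2) = 3
row 3: |8| − (4+3) = 1
minimum over rows = 1 → strictly diagonally dominant (convergence guaranteed)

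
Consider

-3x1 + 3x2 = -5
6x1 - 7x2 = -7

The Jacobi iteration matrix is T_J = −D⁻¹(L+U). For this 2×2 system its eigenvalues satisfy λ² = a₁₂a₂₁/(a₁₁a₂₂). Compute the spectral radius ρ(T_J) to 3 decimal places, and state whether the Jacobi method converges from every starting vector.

a₁₂a₂₁/(a₁₁a₂₂) = (3)·(6) / ((-3)·(-7)) = 0.857143
ρ = √|0.857143| = √0.857143 = 0.926
ρ < 1, so Jacobi converges

0.926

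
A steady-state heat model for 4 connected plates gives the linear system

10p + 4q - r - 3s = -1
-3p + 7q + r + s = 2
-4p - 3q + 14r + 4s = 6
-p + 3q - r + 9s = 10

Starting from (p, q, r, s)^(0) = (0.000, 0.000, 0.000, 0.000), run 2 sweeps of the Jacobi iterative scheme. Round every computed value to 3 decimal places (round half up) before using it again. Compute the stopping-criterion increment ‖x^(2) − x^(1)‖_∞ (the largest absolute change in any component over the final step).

Iteration 1:
  p = (-1 - (4)·0.000 - (-1)·0.000 - (-3)·0.000) / (10) = -0.100
  q = (2 - (-3)·0.000 - (1)·0.000 - (1)·0.000) / (7) = 0.286
  r = (6 - (-4)·0.000 - (-3)·0.000 - (4)·0.000) / (14) = 0.429
  s = (10 - (-1)·0.000 - (3)·0.000 - (-1)·0.000) / (9) = 1.111
Iteration 2:
  p = (-1 - (4)·0.286 - (-1)·0.429 - (-3)·1.111) / (10) = 0.162
  q = (2 - (-3)·-0.100 - (1)·0.429 - (1)·1.111) / (7) = 0.023
  r = (6 - (-4)·-0.100 - (-3)·0.286 - (4)·1.111) / (14) = 0.144
  s = (10 - (-1)·-0.100 - (3)·0.286 - (-1)·0.429) / (9) = 1.052
Change: (0.262, -0.263, -0.285, -0.059) → max |·| = 0.285

0.285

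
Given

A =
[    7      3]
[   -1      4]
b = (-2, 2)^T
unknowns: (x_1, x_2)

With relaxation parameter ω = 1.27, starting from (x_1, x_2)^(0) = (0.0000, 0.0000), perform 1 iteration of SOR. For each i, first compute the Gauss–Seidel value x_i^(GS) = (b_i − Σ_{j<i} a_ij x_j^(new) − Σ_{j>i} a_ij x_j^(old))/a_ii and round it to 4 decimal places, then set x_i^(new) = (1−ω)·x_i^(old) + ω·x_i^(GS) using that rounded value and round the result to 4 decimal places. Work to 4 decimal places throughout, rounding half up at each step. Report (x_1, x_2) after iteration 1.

Iteration 1:
  x_1: GS value = (-2 - (3)·0.0000) / (7) = -0.2857;  x_1 ← (1−ω)·0.0000 + ω·-0.2857 = -0.3628
  x_2: GS value = (2 - (-1)·-0.3628) / (4) = 0.4093;  x_2 ← (1−ω)·0.0000 + ω·0.4093 = 0.5198

(-0.3628, 0.5198)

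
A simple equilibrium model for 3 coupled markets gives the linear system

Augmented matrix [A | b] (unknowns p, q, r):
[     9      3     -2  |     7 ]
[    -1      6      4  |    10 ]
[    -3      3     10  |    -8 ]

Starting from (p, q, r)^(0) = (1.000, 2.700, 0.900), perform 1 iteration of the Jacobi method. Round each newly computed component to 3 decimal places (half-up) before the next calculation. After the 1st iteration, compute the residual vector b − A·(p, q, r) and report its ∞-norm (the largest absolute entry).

7.920

Iteration 1:
  p = (7 - (3)·2.700 - (-2)·0.900) / (9) = 0.078
  q = (10 - (-1)·1.000 - (4)·0.900) / (6) = 1.233
  r = (-8 - (-3)·1.000 - (3)·2.700) / (10) = -1.310
Residual b − A·x = (-0.021, 7.920, 1.635); ∞-norm = 7.920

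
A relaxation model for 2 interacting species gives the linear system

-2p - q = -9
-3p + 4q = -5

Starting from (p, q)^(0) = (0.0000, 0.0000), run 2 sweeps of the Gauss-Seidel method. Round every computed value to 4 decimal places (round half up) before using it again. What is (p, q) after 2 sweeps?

Iteration 1:
  p = (-9 - (-1)·0.0000) / (-2) = 4.5000
  q = (-5 - (-3)·4.5000) / (4) = 2.1250
Iteration 2:
  p = (-9 - (-1)·2.1250) / (-2) = 3.4375
  q = (-5 - (-3)·3.4375) / (4) = 1.3281

(3.4375, 1.3281)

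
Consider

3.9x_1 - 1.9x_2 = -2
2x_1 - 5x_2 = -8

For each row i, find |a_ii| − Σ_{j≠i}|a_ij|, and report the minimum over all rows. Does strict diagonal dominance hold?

row 1: |3.9| − (1.9) = 2
row 2: |-5| − (2) = 3
minimum over rows = 2 → strictly diagonally dominant (convergence guaranteed)

2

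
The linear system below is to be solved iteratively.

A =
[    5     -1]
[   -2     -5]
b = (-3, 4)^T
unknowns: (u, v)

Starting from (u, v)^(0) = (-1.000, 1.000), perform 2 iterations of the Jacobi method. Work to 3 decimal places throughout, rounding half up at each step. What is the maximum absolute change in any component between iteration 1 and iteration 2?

Iteration 1:
  u = (-3 - (-1)·1.000) / (5) = -0.400
  v = (4 - (-2)·-1.000) / (-5) = -0.400
Iteration 2:
  u = (-3 - (-1)·-0.400) / (5) = -0.680
  v = (4 - (-2)·-0.400) / (-5) = -0.640
Change: (-0.280, -0.240) → max |·| = 0.280

0.280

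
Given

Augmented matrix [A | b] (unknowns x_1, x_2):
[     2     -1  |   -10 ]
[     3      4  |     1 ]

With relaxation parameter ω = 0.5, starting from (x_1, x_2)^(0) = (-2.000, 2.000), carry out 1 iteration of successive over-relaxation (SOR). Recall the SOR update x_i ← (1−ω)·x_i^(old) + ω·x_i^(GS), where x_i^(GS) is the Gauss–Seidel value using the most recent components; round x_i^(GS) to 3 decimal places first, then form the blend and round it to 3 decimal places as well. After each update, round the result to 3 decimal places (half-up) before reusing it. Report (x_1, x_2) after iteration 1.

(-3.000, 2.250)

Iteration 1:
  x_1: GS value = (-10 - (-1)·2.000) / (2) = -4.000;  x_1 ← (1−ω)·-2.000 + ω·-4.000 = -3.000
  x_2: GS value = (1 - (3)·-3.000) / (4) = 2.500;  x_2 ← (1−ω)·2.000 + ω·2.500 = 2.250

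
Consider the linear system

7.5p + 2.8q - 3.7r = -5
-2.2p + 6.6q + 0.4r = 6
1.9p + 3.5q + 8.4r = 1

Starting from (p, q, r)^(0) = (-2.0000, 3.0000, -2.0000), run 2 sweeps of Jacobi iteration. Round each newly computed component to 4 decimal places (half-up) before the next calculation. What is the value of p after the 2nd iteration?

Iteration 1:
  p = (-5 - (2.8)·3.0000 - (-3.7)·-2.0000) / (7.5) = -2.7733
  q = (6 - (-2.2)·-2.0000 - (0.4)·-2.0000) / (6.6) = 0.3636
  r = (1 - (1.9)·-2.0000 - (3.5)·3.0000) / (8.4) = -0.6786
Iteration 2:
  p = (-5 - (2.8)·0.3636 - (-3.7)·-0.6786) / (7.5) = -1.1372
  q = (6 - (-2.2)·-2.7733 - (0.4)·-0.6786) / (6.6) = 0.0258
  r = (1 - (1.9)·-2.7733 - (3.5)·0.3636) / (8.4) = 0.5948

-1.1372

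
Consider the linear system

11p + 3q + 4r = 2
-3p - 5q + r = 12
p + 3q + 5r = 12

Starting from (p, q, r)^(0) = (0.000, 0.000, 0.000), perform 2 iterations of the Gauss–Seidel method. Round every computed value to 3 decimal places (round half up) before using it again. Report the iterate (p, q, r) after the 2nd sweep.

(-0.541, -1.302, 3.289)

Iteration 1:
  p = (2 - (3)·0.000 - (4)·0.000) / (11) = 0.182
  q = (12 - (-3)·0.182 - (1)·0.000) / (-5) = -2.509
  r = (12 - (1)·0.182 - (3)·-2.509) / (5) = 3.869
Iteration 2:
  p = (2 - (3)·-2.509 - (4)·3.869) / (11) = -0.541
  q = (12 - (-3)·-0.541 - (1)·3.869) / (-5) = -1.302
  r = (12 - (1)·-0.541 - (3)·-1.302) / (5) = 3.289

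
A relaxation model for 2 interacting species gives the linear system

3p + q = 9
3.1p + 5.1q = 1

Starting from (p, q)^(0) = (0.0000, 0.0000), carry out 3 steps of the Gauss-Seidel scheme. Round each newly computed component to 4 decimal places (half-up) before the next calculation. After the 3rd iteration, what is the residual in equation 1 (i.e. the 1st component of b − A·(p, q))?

Iteration 1:
  p = (9 - (1)·0.0000) / (3) = 3.0000
  q = (1 - (3.1)·3.0000) / (5.1) = -1.6275
Iteration 2:
  p = (9 - (1)·-1.6275) / (3) = 3.5425
  q = (1 - (3.1)·3.5425) / (5.1) = -1.9572
Iteration 3:
  p = (9 - (1)·-1.9572) / (3) = 3.6524
  q = (1 - (3.1)·3.6524) / (5.1) = -2.0240
Residual b − A·x = (0.0668, 0.0000)

0.0668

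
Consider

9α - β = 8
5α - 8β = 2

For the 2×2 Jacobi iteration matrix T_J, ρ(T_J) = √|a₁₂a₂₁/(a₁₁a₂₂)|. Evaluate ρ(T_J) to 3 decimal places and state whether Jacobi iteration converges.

a₁₂a₂₁/(a₁₁a₂₂) = (-1)·(5) / ((9)·(-8)) = 0.069444
ρ = √|0.069444| = √0.069444 = 0.264
ρ < 1, so Jacobi converges

0.264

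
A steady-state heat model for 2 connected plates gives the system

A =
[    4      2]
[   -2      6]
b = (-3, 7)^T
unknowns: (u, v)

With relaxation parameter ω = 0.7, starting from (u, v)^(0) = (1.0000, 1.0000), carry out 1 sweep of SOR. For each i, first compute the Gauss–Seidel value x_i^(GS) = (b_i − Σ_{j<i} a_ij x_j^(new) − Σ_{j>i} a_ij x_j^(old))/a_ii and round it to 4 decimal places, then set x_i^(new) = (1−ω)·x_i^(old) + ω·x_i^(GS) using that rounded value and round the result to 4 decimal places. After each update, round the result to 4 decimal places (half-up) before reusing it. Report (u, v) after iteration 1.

(-0.5750, 0.9825)

Iteration 1:
  u: GS value = (-3 - (2)·1.0000) / (4) = -1.2500;  u ← (1−ω)·1.0000 + ω·-1.2500 = -0.5750
  v: GS value = (7 - (-2)·-0.5750) / (6) = 0.9750;  v ← (1−ω)·1.0000 + ω·0.9750 = 0.9825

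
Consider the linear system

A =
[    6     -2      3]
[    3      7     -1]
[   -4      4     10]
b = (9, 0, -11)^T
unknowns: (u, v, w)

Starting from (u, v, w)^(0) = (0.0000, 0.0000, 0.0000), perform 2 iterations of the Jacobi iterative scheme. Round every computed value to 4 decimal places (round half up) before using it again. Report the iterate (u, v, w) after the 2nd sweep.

(2.0500, -0.8000, -0.5000)

Iteration 1:
  u = (9 - (-2)·0.0000 - (3)·0.0000) / (6) = 1.5000
  v = (0 - (3)·0.0000 - (-1)·0.0000) / (7) = 0.0000
  w = (-11 - (-4)·0.0000 - (4)·0.0000) / (10) = -1.1000
Iteration 2:
  u = (9 - (-2)·0.0000 - (3)·-1.1000) / (6) = 2.0500
  v = (0 - (3)·1.5000 - (-1)·-1.1000) / (7) = -0.8000
  w = (-11 - (-4)·1.5000 - (4)·0.0000) / (10) = -0.5000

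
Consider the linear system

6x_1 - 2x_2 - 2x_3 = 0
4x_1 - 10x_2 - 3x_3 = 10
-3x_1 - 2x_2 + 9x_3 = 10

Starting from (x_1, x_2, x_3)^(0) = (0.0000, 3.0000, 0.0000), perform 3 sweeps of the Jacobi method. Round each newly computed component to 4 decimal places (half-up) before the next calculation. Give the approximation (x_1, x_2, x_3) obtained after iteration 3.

Iteration 1:
  x_1 = (0 - (-2)·3.0000 - (-2)·0.0000) / (6) = 1.0000
  x_2 = (10 - (4)·0.0000 - (-3)·0.0000) / (-10) = -1.0000
  x_3 = (10 - (-3)·0.0000 - (-2)·3.0000) / (9) = 1.7778
Iteration 2:
  x_1 = (0 - (-2)·-1.0000 - (-2)·1.7778) / (6) = 0.2593
  x_2 = (10 - (4)·1.0000 - (-3)·1.7778) / (-10) = -1.1333
  x_3 = (10 - (-3)·1.0000 - (-2)·-1.0000) / (9) = 1.2222
Iteration 3:
  x_1 = (0 - (-2)·-1.1333 - (-2)·1.2222) / (6) = 0.0296
  x_2 = (10 - (4)·0.2593 - (-3)·1.2222) / (-10) = -1.2629
  x_3 = (10 - (-3)·0.2593 - (-2)·-1.1333) / (9) = 0.9457

(0.0296, -1.2629, 0.9457)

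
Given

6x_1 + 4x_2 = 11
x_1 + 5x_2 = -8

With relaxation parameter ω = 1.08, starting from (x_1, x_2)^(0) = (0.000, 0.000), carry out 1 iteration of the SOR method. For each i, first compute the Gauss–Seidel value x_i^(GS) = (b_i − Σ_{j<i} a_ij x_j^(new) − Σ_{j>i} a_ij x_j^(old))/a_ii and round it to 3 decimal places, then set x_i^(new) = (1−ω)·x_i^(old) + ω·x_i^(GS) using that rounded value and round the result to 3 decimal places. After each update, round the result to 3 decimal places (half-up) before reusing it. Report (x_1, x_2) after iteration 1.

Iteration 1:
  x_1: GS value = (11 - (4)·0.000) / (6) = 1.833;  x_1 ← (1−ω)·0.000 + ω·1.833 = 1.980
  x_2: GS value = (-8 - (1)·1.980) / (5) = -1.996;  x_2 ← (1−ω)·0.000 + ω·-1.996 = -2.156

(1.980, -2.156)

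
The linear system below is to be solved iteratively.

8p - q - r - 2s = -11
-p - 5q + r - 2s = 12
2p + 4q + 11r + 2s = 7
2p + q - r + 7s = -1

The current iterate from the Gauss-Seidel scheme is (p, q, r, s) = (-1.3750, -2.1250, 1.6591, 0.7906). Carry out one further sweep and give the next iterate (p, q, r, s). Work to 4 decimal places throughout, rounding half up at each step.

(-1.2356, -2.1373, 1.4945, 0.7290)

One sweep:
  p = (-11 - (-1)·-2.1250 - (-1)·1.6591 - (-2)·0.7906) / (8) = -1.2356
  q = (12 - (-1)·-1.2356 - (1)·1.6591 - (-2)·0.7906) / (-5) = -2.1373
  r = (7 - (2)·-1.2356 - (4)·-2.1373 - (2)·0.7906) / (11) = 1.4945
  s = (-1 - (2)·-1.2356 - (1)·-2.1373 - (-1)·1.4945) / (7) = 0.7290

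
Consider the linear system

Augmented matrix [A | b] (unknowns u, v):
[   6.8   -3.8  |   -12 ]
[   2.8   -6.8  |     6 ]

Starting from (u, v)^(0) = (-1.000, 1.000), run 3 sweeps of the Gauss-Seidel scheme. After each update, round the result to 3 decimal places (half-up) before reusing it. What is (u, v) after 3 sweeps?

(-2.841, -2.052)

Iteration 1:
  u = (-12 - (-3.8)·1.000) / (6.8) = -1.206
  v = (6 - (2.8)·-1.206) / (-6.8) = -1.379
Iteration 2:
  u = (-12 - (-3.8)·-1.379) / (6.8) = -2.535
  v = (6 - (2.8)·-2.535) / (-6.8) = -1.926
Iteration 3:
  u = (-12 - (-3.8)·-1.926) / (6.8) = -2.841
  v = (6 - (2.8)·-2.841) / (-6.8) = -2.052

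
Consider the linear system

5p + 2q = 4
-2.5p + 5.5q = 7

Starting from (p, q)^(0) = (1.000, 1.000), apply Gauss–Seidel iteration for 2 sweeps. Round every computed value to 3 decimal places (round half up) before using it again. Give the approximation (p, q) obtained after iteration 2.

(0.218, 1.372)

Iteration 1:
  p = (4 - (2)·1.000) / (5) = 0.400
  q = (7 - (-2.5)·0.400) / (5.5) = 1.455
Iteration 2:
  p = (4 - (2)·1.455) / (5) = 0.218
  q = (7 - (-2.5)·0.218) / (5.5) = 1.372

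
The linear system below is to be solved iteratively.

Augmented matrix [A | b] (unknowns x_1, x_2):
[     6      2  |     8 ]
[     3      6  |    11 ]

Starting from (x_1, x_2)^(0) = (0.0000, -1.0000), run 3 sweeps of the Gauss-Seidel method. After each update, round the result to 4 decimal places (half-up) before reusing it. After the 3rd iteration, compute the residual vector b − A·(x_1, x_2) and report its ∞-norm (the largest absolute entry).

0.1112

Iteration 1:
  x_1 = (8 - (2)·-1.0000) / (6) = 1.6667
  x_2 = (11 - (3)·1.6667) / (6) = 1.0000
Iteration 2:
  x_1 = (8 - (2)·1.0000) / (6) = 1.0000
  x_2 = (11 - (3)·1.0000) / (6) = 1.3333
Iteration 3:
  x_1 = (8 - (2)·1.3333) / (6) = 0.8889
  x_2 = (11 - (3)·0.8889) / (6) = 1.3889
Residual b − A·x = (-0.1112, -0.0001); ∞-norm = 0.1112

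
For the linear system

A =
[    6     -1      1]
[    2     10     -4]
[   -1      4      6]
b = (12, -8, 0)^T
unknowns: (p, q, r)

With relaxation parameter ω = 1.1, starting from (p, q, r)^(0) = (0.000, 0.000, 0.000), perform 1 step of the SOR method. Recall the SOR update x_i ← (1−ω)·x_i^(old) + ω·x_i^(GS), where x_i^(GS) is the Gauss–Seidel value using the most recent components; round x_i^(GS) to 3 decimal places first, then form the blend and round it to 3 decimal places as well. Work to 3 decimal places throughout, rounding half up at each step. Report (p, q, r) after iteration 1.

(2.200, -1.364, 1.404)

Iteration 1:
  p: GS value = (12 - (-1)·0.000 - (1)·0.000) / (6) = 2.000;  p ← (1−ω)·0.000 + ω·2.000 = 2.200
  q: GS value = (-8 - (2)·2.200 - (-4)·0.000) / (10) = -1.240;  q ← (1−ω)·0.000 + ω·-1.240 = -1.364
  r: GS value = (0 - (-1)·2.200 - (4)·-1.364) / (6) = 1.276;  r ← (1−ω)·0.000 + ω·1.276 = 1.404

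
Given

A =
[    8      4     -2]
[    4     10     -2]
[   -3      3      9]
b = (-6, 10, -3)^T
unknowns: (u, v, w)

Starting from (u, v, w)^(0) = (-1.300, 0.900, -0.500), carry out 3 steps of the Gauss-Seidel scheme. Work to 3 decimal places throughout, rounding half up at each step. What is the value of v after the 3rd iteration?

Iteration 1:
  u = (-6 - (4)·0.900 - (-2)·-0.500) / (8) = -1.325
  v = (10 - (4)·-1.325 - (-2)·-0.500) / (10) = 1.430
  w = (-3 - (-3)·-1.325 - (3)·1.430) / (9) = -1.252
Iteration 2:
  u = (-6 - (4)·1.430 - (-2)·-1.252) / (8) = -1.778
  v = (10 - (4)·-1.778 - (-2)·-1.252) / (10) = 1.461
  w = (-3 - (-3)·-1.778 - (3)·1.461) / (9) = -1.413
Iteration 3:
  u = (-6 - (4)·1.461 - (-2)·-1.413) / (8) = -1.834
  v = (10 - (4)·-1.834 - (-2)·-1.413) / (10) = 1.451
  w = (-3 - (-3)·-1.834 - (3)·1.451) / (9) = -1.428

1.451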